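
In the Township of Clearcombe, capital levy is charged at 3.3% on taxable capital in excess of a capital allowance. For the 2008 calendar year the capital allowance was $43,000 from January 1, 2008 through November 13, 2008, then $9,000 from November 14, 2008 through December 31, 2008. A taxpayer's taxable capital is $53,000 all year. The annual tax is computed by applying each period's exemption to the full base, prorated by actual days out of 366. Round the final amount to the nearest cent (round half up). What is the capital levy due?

January 1 – November 13, 2008: 318 days, exemption $43,000 → ($53,000 − $43,000) × 3.3% × 318/366 = $286.7213
November 14 – December 31, 2008: 48 days, exemption $9,000 → ($53,000 − $9,000) × 3.3% × 48/366 = $190.4262
Total = $477.1475

$477.15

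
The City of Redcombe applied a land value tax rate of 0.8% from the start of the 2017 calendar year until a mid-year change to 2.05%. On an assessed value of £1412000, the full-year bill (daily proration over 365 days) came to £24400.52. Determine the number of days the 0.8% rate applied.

94 days

Let d = days at the first rate; then 365 − d days at the second rate.
£1412000 × [0.8%·d + 2.05%·(365−d)] / 365 = £24400.52
Solving gives d = 94, so the new rate took effect on 5 April 2017.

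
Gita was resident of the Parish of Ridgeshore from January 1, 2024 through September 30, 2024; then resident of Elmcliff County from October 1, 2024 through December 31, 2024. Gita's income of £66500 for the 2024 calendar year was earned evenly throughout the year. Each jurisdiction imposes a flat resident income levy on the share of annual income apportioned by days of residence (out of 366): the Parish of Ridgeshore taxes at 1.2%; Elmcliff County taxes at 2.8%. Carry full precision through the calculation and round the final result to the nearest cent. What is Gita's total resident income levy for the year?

The Parish of Ridgeshore, January 1 – September 30, 2024: 274 days → £66500 × 1.2% × 274/366 = £597.4098
Elmcliff County, October 1 – December 31, 2024: 92 days → £66500 × 2.8% × 92/366 = £468.0437
Total = £1065.4536

£1065.45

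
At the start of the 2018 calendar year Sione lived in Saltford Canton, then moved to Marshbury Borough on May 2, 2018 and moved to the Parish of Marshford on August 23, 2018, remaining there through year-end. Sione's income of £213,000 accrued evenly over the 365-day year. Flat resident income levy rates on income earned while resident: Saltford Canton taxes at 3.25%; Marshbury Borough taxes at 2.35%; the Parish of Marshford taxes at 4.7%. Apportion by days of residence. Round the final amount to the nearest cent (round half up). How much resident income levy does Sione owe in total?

Saltford Canton, January 1 – May 1, 2018: 121 days → £213,000 × 3.25% × 121/365 = £2,294.8562
Marshbury Borough, May 2 – August 22, 2018: 113 days → £213,000 × 2.35% × 113/365 = £1,549.6479
The Parish of Marshford, August 23 – December 31, 2018: 131 days → £213,000 × 4.7% × 131/365 = £3,592.9890
Total = £7,437.4932

£7,437.49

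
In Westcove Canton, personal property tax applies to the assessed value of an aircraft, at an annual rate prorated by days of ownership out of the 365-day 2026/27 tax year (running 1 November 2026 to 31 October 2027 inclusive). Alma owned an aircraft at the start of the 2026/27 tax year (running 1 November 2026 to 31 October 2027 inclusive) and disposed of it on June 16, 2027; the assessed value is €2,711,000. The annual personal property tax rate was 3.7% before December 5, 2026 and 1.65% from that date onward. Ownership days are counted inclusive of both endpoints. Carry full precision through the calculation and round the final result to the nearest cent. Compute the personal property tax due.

€33,118.76

November 1 – December 4, 2026: 34 days at 3.7% → €2,711,000 × 3.7% × 34/365 = €9,343.6658
December 5, 2026 – June 16, 2027: 194 days at 1.65% → €2,711,000 × 1.65% × 194/365 = €23,775.0986
Total = €33,118.7644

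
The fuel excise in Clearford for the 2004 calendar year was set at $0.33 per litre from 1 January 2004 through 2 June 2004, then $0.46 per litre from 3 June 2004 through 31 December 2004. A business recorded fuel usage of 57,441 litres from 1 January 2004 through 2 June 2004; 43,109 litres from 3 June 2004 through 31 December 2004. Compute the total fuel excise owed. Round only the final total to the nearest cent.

$38,785.67

1 January – 2 June 2004: 57,441 litres at $0.33/litre → $18,955.53
3 June – 31 December 2004: 43,109 litres at $0.46/litre → $19,830.14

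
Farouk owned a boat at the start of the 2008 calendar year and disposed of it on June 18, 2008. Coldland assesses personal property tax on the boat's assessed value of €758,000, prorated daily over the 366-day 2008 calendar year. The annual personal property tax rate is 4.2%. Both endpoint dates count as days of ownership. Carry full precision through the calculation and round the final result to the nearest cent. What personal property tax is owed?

€14,787.21

Days held (January 1 – June 18, 2008): 170 out of 366
Tax = €758,000 × 4.2% × 170/366 = €14,787.2131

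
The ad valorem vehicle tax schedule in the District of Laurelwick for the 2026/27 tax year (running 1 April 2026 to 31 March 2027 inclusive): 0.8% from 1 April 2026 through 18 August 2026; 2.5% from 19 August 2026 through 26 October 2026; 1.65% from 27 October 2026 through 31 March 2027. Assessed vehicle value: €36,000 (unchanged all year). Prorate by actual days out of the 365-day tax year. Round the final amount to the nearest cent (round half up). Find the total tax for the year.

€534.48

1 April – 18 August 2026: 140 days at 0.8% → €36,000 × 0.8% × 140/365 = €110.4658
19 August – 26 October 2026: 69 days at 2.5% → €36,000 × 2.5% × 69/365 = €170.1370
27 October 2026 – 31 March 2027: 156 days at 1.65% → €36,000 × 1.65% × 156/365 = €253.8740
Total = €534.4767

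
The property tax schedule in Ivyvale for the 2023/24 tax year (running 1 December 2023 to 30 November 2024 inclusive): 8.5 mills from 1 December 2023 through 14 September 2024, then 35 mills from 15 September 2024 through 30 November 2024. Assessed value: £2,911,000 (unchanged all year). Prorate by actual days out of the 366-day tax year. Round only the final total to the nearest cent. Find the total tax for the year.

£40,972.72

1 December 2023 – 14 September 2024: 289 days at 8.5 mills → £2,911,000 × 0.85% × 289/366 = £19,537.9003
15 September – 30 November 2024: 77 days at 35 mills → £2,911,000 × 3.5% × 77/366 = £21,434.8224
Total = £40,972.7227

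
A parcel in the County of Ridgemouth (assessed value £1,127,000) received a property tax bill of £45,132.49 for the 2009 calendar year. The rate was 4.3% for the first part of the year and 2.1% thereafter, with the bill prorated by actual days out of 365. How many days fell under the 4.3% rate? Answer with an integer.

Let d = days at the first rate; then 365 − d days at the second rate.
£1,127,000 × [4.3%·d + 2.1%·(365−d)] / 365 = £45,132.49
Solving gives d = 316, so the new rate took effect on 13 November 2009.

316 days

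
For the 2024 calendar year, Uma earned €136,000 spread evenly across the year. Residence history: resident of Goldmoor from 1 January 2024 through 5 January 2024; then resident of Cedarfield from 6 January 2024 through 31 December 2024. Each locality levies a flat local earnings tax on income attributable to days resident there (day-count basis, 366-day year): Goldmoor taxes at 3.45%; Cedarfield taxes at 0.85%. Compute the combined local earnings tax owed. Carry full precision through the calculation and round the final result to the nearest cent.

€1,204.31

Goldmoor, 1 January – 5 January 2024: 5 days → €136,000 × 3.45% × 5/366 = €64.0984
Cedarfield, 6 January – 31 December 2024: 361 days → €136,000 × 0.85% × 361/366 = €1,140.2077
Total = €1,204.3060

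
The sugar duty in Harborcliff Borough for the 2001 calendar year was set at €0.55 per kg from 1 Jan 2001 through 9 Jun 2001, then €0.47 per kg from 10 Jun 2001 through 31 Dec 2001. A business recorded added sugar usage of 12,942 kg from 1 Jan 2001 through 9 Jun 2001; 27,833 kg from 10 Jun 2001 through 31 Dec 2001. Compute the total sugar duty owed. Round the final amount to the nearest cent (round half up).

€20,199.61

1 Jan – 9 Jun 2001: 12,942 kg at €0.55/kg → €7,118.10
10 Jun – 31 Dec 2001: 27,833 kg at €0.47/kg → €13,081.51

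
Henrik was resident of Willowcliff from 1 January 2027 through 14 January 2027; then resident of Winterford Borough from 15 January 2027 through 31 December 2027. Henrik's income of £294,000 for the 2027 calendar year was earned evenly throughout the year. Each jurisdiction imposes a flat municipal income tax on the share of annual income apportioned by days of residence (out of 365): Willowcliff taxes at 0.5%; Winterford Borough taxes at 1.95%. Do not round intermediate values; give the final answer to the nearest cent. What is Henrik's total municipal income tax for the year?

Willowcliff, 1 January – 14 January 2027: 14 days → £294,000 × 0.5% × 14/365 = £56.3836
Winterford Borough, 15 January – 31 December 2027: 351 days → £294,000 × 1.95% × 351/365 = £5,513.1041
Total = £5,569.4877

£5,569.49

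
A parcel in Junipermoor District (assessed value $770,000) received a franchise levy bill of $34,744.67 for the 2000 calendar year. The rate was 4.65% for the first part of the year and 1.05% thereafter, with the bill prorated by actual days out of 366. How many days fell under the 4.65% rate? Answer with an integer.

Let d = days at the first rate; then 366 − d days at the second rate.
$770,000 × [4.65%·d + 1.05%·(366−d)] / 366 = $34,744.67
Solving gives d = 352, so the new rate took effect on 18 Dec 2000.

352 days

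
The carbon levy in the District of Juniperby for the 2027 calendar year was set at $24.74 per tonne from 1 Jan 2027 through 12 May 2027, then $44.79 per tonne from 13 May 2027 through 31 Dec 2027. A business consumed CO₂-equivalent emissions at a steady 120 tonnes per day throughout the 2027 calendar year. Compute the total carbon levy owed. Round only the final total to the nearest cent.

$1,644,210.00

1 Jan – 12 May 2027: 132 days × 120 tonnes/day = 15,840 tonnes at $24.74/tonne → $391,881.60
13 May – 31 Dec 2027: 233 days × 120 tonnes/day = 27,960 tonnes at $44.79/tonne → $1,252,328.40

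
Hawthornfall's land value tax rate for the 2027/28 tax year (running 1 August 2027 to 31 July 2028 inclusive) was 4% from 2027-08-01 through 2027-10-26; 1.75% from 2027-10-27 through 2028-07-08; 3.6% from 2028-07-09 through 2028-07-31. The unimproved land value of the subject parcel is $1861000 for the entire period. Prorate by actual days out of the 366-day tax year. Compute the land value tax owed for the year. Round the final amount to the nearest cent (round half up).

$44684.34

2027-08-01 to 2027-10-26: 87 days at 4% → $1861000 × 4% × 87/366 = $17694.7541
2027-10-27 to 2028-07-08: 256 days at 1.75% → $1861000 × 1.75% × 256/366 = $22779.4536
2028-07-09 to 2028-07-31: 23 days at 3.6% → $1861000 × 3.6% × 23/366 = $4210.1311
Total = $44684.3388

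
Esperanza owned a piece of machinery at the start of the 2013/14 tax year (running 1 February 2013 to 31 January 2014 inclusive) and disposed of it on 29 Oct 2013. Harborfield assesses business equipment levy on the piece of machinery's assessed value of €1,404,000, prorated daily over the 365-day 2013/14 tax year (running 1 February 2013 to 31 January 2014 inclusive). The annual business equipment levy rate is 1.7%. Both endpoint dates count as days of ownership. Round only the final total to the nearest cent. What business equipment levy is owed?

€17,721.17

Days held (1 Feb – 29 Oct 2013): 271 out of 365
Tax = €1,404,000 × 1.7% × 271/365 = €17,721.1726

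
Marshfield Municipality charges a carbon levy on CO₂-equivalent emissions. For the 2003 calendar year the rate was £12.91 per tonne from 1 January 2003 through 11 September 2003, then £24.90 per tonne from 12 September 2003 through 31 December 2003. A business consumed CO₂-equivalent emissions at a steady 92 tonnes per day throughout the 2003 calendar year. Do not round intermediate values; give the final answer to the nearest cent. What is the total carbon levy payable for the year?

1 January – 11 September 2003: 254 days × 92 tonnes/day = 23,368 tonnes at £12.91/tonne → £301680.88
12 September – 31 December 2003: 111 days × 92 tonnes/day = 10,212 tonnes at £24.90/tonne → £254278.80

£555959.68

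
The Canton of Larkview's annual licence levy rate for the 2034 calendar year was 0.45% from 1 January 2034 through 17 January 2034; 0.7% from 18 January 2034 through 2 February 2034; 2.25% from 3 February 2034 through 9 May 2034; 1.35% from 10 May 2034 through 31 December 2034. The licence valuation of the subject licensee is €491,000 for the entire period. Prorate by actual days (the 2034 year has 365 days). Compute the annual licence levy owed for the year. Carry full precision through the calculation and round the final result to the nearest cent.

1 January – 17 January 2034: 17 days at 0.45% → €491,000 × 0.45% × 17/365 = €102.9082
18 January – 2 February 2034: 16 days at 0.7% → €491,000 × 0.7% × 16/365 = €150.6630
3 February – 9 May 2034: 96 days at 2.25% → €491,000 × 2.25% × 96/365 = €2,905.6438
10 May – 31 December 2034: 236 days at 1.35% → €491,000 × 1.35% × 236/365 = €4,285.8247
Total = €7,445.0397

€7,445.04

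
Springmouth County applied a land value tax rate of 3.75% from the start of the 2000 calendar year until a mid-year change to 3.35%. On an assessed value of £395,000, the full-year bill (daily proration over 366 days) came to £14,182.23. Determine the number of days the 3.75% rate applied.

Let d = days at the first rate; then 366 − d days at the second rate.
£395,000 × [3.75%·d + 3.35%·(366−d)] / 366 = £14,182.23
Solving gives d = 220, so the new rate took effect on 8 Aug 2000.

220 days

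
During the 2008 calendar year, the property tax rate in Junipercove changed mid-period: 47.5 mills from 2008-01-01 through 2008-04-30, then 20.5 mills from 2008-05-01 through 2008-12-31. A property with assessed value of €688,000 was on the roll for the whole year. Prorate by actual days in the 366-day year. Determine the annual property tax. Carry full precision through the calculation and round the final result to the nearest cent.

€20,245.25

2008-01-01 to 2008-04-30: 121 days at 47.5 mills → €688,000 × 4.75% × 121/366 = €10,804.0437
2008-05-01 to 2008-12-31: 245 days at 20.5 mills → €688,000 × 2.05% × 245/366 = €9,441.2022
Total = €20,245.2459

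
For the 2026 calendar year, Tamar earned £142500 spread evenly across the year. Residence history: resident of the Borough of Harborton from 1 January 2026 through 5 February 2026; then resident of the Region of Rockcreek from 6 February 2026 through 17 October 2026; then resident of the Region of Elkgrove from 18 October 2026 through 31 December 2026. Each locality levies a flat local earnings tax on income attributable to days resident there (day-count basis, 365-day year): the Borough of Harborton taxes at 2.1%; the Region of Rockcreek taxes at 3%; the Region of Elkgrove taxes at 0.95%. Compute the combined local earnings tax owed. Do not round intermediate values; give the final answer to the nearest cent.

The Borough of Harborton, 1 January – 5 February 2026: 36 days → £142500 × 2.1% × 36/365 = £295.1507
The Region of Rockcreek, 6 February – 17 October 2026: 254 days → £142500 × 3% × 254/365 = £2974.9315
The Region of Elkgrove, 18 October – 31 December 2026: 75 days → £142500 × 0.95% × 75/365 = £278.1678
Total = £3548.2500

£3548.25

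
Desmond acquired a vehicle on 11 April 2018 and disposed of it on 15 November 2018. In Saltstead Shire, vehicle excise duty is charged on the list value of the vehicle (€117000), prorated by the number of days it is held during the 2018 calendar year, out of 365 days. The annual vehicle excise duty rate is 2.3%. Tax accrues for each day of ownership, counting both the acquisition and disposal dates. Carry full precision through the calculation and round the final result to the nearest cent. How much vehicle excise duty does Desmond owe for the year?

Days held (11 April – 15 November 2018): 219 out of 365
Tax = €117000 × 2.3% × 219/365 = €1614.6000

€1614.60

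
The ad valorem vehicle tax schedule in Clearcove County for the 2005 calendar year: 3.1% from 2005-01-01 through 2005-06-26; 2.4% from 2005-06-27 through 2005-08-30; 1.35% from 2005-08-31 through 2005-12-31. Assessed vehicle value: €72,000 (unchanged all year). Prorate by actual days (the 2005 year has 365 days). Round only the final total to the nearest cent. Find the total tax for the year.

2005-01-01 to 2005-06-26: 177 days at 3.1% → €72,000 × 3.1% × 177/365 = €1,082.3671
2005-06-27 to 2005-08-30: 65 days at 2.4% → €72,000 × 2.4% × 65/365 = €307.7260
2005-08-31 to 2005-12-31: 123 days at 1.35% → €72,000 × 1.35% × 123/365 = €327.5507
Total = €1,717.6438

€1,717.64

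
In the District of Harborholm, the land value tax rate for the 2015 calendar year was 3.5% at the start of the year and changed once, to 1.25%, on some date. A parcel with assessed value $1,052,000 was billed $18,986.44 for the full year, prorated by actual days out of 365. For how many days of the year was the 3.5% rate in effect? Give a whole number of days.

Let d = days at the first rate; then 365 − d days at the second rate.
$1,052,000 × [3.5%·d + 1.25%·(365−d)] / 365 = $18,986.44
Solving gives d = 90, so the new rate took effect on 1 Apr 2015.

90 days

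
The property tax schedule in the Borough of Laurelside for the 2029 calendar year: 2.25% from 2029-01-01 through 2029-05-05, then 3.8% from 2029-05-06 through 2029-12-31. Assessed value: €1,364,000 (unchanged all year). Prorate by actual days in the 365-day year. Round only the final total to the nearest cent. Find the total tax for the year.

2029-01-01 to 2029-05-05: 125 days at 2.25% → €1,364,000 × 2.25% × 125/365 = €10,510.2740
2029-05-06 to 2029-12-31: 240 days at 3.8% → €1,364,000 × 3.8% × 240/365 = €34,081.3151
Total = €44,591.5890

€44,591.59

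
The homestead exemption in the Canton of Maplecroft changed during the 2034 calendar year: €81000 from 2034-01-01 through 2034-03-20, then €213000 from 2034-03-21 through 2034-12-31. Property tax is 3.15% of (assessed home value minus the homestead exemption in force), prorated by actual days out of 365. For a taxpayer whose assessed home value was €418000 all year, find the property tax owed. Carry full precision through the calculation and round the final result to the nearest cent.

2034-01-01 to 2034-03-20: 79 days, exemption €81000 → (€418000 − €81000) × 3.15% × 79/365 = €2297.6014
2034-03-21 to 2034-12-31: 286 days, exemption €213000 → (€418000 − €213000) × 3.15% × 286/365 = €5059.8493
Total = €7357.4507

€7357.45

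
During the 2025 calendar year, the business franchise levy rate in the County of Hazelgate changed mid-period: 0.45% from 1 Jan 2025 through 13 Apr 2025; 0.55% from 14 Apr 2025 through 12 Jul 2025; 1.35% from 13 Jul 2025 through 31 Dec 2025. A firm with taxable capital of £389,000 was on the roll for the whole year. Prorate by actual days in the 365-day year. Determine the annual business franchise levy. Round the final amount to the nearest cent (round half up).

£3,496.20

1 Jan – 13 Apr 2025: 103 days at 0.45% → £389,000 × 0.45% × 103/365 = £493.9767
14 Apr – 12 Jul 2025: 90 days at 0.55% → £389,000 × 0.55% × 90/365 = £527.5479
13 Jul – 31 Dec 2025: 172 days at 1.35% → £389,000 × 1.35% × 172/365 = £2,474.6795
Total = £3,496.2041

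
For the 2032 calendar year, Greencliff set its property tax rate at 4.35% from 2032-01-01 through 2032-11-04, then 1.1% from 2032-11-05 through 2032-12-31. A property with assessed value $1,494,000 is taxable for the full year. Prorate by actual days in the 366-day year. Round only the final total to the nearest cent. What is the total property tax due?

2032-01-01 to 2032-11-04: 309 days at 4.35% → $1,494,000 × 4.35% × 309/366 = $54,867.7623
2032-11-05 to 2032-12-31: 57 days at 1.1% → $1,494,000 × 1.1% × 57/366 = $2,559.3934
Total = $57,427.1557

$57,427.16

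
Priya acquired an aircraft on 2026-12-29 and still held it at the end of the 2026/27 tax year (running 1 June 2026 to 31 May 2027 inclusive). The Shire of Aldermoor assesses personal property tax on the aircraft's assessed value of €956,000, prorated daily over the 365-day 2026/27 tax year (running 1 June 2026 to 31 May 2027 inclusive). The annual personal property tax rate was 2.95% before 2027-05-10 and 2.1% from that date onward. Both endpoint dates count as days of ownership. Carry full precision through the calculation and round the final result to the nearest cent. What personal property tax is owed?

€11,409.14

2026-12-29 to 2027-05-09: 132 days at 2.95% → €956,000 × 2.95% × 132/365 = €10,199.0795
2027-05-10 to 2027-05-31: 22 days at 2.1% → €956,000 × 2.1% × 22/365 = €1,210.0603
Total = €11,409.1397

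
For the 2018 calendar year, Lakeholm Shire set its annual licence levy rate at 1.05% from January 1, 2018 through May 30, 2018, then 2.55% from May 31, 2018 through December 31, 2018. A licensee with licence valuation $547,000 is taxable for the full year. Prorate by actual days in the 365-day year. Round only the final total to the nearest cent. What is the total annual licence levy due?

January 1 – May 30, 2018: 150 days at 1.05% → $547,000 × 1.05% × 150/365 = $2,360.3425
May 31 – December 31, 2018: 215 days at 2.55% → $547,000 × 2.55% × 215/365 = $8,216.2397
Total = $10,576.5822

$10,576.58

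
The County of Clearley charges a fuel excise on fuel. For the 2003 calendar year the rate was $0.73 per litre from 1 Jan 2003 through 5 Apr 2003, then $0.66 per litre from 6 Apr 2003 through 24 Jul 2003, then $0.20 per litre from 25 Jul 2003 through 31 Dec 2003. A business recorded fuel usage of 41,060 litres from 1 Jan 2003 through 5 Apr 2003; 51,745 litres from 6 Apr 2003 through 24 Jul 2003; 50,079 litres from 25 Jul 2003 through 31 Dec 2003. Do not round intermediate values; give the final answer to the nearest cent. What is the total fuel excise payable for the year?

$74141.30

1 Jan – 5 Apr 2003: 41,060 litres at $0.73/litre → $29973.80
6 Apr – 24 Jul 2003: 51,745 litres at $0.66/litre → $34151.70
25 Jul – 31 Dec 2003: 50,079 litres at $0.20/litre → $10015.80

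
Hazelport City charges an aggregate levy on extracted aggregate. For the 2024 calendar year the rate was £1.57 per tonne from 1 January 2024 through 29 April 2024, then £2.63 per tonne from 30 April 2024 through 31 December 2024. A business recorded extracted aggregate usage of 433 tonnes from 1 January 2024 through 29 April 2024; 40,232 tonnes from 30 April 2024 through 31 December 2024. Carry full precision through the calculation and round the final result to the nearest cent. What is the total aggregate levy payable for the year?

1 January – 29 April 2024: 433 tonnes at £1.57/tonne → £679.81
30 April – 31 December 2024: 40,232 tonnes at £2.63/tonne → £105810.16

£106489.97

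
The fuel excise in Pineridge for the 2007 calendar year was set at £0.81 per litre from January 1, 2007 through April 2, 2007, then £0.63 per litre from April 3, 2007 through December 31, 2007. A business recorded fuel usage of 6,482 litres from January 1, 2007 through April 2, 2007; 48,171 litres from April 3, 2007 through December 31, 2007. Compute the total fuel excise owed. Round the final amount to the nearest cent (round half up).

January 1 – April 2, 2007: 6,482 litres at £0.81/litre → £5,250.42
April 3 – December 31, 2007: 48,171 litres at £0.63/litre → £30,347.73

£35,598.15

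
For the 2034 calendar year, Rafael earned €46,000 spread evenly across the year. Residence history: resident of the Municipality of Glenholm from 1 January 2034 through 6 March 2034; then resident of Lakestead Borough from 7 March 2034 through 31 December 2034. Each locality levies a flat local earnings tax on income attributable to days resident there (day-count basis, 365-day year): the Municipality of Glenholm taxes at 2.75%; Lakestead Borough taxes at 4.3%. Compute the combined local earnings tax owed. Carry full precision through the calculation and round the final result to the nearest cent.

€1,851.03

The Municipality of Glenholm, 1 January – 6 March 2034: 65 days → €46,000 × 2.75% × 65/365 = €225.2740
Lakestead Borough, 7 March – 31 December 2034: 300 days → €46,000 × 4.3% × 300/365 = €1,625.7534
Total = €1,851.0274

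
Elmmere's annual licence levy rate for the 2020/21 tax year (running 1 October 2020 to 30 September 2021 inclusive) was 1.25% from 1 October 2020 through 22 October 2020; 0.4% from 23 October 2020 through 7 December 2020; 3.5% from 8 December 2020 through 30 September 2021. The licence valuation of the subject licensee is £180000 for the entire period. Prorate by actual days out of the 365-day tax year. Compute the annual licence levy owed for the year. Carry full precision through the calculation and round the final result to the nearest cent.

1 October – 22 October 2020: 22 days at 1.25% → £180000 × 1.25% × 22/365 = £135.6164
23 October – 7 December 2020: 46 days at 0.4% → £180000 × 0.4% × 46/365 = £90.7397
8 December 2020 – 30 September 2021: 297 days at 3.5% → £180000 × 3.5% × 297/365 = £5126.3014
Total = £5352.6575

£5352.66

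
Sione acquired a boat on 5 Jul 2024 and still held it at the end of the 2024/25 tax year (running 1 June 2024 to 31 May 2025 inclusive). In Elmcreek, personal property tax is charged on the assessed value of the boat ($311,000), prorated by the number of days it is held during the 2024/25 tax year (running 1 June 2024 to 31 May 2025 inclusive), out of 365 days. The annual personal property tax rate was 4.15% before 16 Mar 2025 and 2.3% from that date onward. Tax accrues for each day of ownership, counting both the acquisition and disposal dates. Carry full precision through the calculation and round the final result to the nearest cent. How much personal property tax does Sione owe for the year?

$10,490.50

5 Jul 2024 – 15 Mar 2025: 254 days at 4.15% → $311,000 × 4.15% × 254/365 = $8,981.5096
16 Mar – 31 May 2025: 77 days at 2.3% → $311,000 × 2.3% × 77/365 = $1,508.9890
Total = $10,490.4986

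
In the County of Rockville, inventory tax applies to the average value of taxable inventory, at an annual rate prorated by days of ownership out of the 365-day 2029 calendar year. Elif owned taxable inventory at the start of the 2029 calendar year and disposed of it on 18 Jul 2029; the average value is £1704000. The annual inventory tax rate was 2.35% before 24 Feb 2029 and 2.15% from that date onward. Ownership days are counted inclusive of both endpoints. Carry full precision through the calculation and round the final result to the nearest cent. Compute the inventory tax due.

1 Jan – 23 Feb 2029: 54 days at 2.35% → £1704000 × 2.35% × 54/365 = £5924.3178
24 Feb – 18 Jul 2029: 145 days at 2.15% → £1704000 × 2.15% × 145/365 = £14554.0274
Total = £20478.3452

£20478.35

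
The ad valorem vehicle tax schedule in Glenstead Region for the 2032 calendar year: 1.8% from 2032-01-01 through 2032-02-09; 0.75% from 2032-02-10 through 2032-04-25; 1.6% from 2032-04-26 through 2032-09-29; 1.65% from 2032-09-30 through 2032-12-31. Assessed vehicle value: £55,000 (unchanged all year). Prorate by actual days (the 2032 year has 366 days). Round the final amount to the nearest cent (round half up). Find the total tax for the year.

£801.93

2032-01-01 to 2032-02-09: 40 days at 1.8% → £55,000 × 1.8% × 40/366 = £108.1967
2032-02-10 to 2032-04-25: 76 days at 0.75% → £55,000 × 0.75% × 76/366 = £85.6557
2032-04-26 to 2032-09-29: 157 days at 1.6% → £55,000 × 1.6% × 157/366 = £377.4863
2032-09-30 to 2032-12-31: 93 days at 1.65% → £55,000 × 1.65% × 93/366 = £230.5943
Total = £801.9331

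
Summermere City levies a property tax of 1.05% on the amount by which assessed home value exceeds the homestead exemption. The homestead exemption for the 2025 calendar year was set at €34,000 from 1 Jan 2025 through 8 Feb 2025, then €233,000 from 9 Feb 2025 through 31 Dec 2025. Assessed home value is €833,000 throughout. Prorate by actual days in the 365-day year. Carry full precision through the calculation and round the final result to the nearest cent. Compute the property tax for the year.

€6,523.26

1 Jan – 8 Feb 2025: 39 days, exemption €34,000 → (€833,000 − €34,000) × 1.05% × 39/365 = €896.4123
9 Feb – 31 Dec 2025: 326 days, exemption €233,000 → (€833,000 − €233,000) × 1.05% × 326/365 = €5,626.8493
Total = €6,523.2616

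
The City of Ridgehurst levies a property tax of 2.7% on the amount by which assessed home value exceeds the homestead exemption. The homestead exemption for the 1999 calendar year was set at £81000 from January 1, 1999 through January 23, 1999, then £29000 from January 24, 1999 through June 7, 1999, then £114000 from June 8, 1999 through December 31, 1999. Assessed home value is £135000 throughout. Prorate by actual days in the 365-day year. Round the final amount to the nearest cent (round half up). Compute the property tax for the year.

£1471.98

January 1 – January 23, 1999: 23 days, exemption £81000 → (£135000 − £81000) × 2.7% × 23/365 = £91.8740
January 24 – June 7, 1999: 135 days, exemption £29000 → (£135000 − £29000) × 2.7% × 135/365 = £1058.5479
June 8 – December 31, 1999: 207 days, exemption £114000 → (£135000 − £114000) × 2.7% × 207/365 = £321.5589
Total = £1471.9808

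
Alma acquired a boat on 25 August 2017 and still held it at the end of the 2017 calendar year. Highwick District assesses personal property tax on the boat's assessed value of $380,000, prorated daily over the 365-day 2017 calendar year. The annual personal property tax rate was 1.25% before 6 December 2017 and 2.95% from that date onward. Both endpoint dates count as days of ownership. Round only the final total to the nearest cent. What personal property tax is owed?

$2,138.93

25 August – 5 December 2017: 103 days at 1.25% → $380,000 × 1.25% × 103/365 = $1,340.4110
6 December – 31 December 2017: 26 days at 2.95% → $380,000 × 2.95% × 26/365 = $798.5205
Total = $2,138.9315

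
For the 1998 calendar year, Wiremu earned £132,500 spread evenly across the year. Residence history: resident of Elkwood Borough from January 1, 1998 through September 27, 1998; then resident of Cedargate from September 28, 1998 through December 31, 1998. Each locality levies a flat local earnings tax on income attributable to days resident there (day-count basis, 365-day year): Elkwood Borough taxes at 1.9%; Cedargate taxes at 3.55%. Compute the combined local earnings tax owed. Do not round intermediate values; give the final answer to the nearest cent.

Elkwood Borough, January 1 – September 27, 1998: 270 days → £132,500 × 1.9% × 270/365 = £1,862.2603
Cedargate, September 28 – December 31, 1998: 95 days → £132,500 × 3.55% × 95/365 = £1,224.2637
Total = £3,086.5240

£3,086.52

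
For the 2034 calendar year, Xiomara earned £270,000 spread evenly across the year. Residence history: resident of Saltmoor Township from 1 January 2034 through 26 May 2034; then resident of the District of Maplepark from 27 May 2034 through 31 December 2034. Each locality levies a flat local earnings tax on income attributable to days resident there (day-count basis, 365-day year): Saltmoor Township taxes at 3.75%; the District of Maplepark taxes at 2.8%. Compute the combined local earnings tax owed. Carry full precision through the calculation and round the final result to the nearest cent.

£8,586.00

Saltmoor Township, 1 January – 26 May 2034: 146 days → £270,000 × 3.75% × 146/365 = £4,050.0000
The District of Maplepark, 27 May – 31 December 2034: 219 days → £270,000 × 2.8% × 219/365 = £4,536.0000
Total = £8,586.0000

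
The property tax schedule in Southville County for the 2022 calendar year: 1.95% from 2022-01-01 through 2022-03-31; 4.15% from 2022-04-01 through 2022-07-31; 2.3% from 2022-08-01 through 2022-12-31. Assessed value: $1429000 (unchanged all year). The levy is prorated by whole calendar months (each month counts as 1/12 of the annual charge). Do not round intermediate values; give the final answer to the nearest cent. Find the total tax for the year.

2022-01-01 to 2022-03-31: 3 months at 1.95% → $1429000 × 1.95% × 3/12 = $6966.3750
2022-04-01 to 2022-07-31: 4 months at 4.15% → $1429000 × 4.15% × 4/12 = $19767.8333
2022-08-01 to 2022-12-31: 5 months at 2.3% → $1429000 × 2.3% × 5/12 = $13694.5833
Total = $40428.7917

$40428.79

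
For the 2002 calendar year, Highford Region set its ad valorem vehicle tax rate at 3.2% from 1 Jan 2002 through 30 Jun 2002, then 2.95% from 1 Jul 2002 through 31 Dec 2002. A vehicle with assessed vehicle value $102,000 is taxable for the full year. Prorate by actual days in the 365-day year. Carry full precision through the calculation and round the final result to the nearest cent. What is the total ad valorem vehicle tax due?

1 Jan – 30 Jun 2002: 181 days at 3.2% → $102,000 × 3.2% × 181/365 = $1,618.5863
1 Jul – 31 Dec 2002: 184 days at 2.95% → $102,000 × 2.95% × 184/365 = $1,516.8658
Total = $3,135.4521

$3,135.45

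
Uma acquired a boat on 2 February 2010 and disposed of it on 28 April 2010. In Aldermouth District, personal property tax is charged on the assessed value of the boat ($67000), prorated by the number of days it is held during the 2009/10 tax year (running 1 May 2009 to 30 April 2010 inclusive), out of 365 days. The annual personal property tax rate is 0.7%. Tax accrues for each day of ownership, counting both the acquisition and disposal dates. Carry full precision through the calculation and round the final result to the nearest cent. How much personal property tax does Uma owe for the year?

Days held (2 February – 28 April 2010): 86 out of 365
Tax = $67000 × 0.7% × 86/365 = $110.5041

$110.50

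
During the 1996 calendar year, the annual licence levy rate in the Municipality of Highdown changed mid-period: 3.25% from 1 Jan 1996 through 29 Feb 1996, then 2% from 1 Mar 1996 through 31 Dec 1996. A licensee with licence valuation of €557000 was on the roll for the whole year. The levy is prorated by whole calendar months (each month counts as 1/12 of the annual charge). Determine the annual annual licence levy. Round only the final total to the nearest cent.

1 Jan – 29 Feb 1996: 2 months at 3.25% → €557000 × 3.25% × 2/12 = €3017.0833
1 Mar – 31 Dec 1996: 10 months at 2% → €557000 × 2% × 10/12 = €9283.3333
Total = €12300.4167

€12300.42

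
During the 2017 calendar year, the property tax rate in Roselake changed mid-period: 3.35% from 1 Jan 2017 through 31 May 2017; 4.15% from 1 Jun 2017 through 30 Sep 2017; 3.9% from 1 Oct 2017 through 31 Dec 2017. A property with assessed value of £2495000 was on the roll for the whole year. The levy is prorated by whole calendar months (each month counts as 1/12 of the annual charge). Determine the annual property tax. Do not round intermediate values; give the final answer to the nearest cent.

£93666.46

1 Jan – 31 May 2017: 5 months at 3.35% → £2495000 × 3.35% × 5/12 = £34826.0417
1 Jun – 30 Sep 2017: 4 months at 4.15% → £2495000 × 4.15% × 4/12 = £34514.1667
1 Oct – 31 Dec 2017: 3 months at 3.9% → £2495000 × 3.9% × 3/12 = £24326.2500
Total = £93666.4583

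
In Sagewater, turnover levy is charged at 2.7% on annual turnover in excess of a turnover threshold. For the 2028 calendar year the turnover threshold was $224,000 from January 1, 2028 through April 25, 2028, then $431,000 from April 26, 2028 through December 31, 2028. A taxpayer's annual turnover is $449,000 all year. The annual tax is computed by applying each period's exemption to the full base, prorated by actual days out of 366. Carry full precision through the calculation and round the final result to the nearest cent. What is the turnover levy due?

$2,257.38

January 1 – April 25, 2028: 116 days, exemption $224,000 → ($449,000 − $224,000) × 2.7% × 116/366 = $1,925.4098
April 26 – December 31, 2028: 250 days, exemption $431,000 → ($449,000 − $431,000) × 2.7% × 250/366 = $331.9672
Total = $2,257.3770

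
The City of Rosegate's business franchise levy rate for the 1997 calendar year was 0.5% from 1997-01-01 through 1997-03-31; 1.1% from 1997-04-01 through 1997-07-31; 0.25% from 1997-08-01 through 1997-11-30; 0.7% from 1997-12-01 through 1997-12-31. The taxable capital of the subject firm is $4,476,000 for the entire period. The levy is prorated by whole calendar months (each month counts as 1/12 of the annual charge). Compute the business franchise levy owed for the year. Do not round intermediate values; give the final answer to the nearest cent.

1997-01-01 to 1997-03-31: 3 months at 0.5% → $4,476,000 × 0.5% × 3/12 = $5,595.0000
1997-04-01 to 1997-07-31: 4 months at 1.1% → $4,476,000 × 1.1% × 4/12 = $16,412.0000
1997-08-01 to 1997-11-30: 4 months at 0.25% → $4,476,000 × 0.25% × 4/12 = $3,730.0000
1997-12-01 to 1997-12-31: 1 month at 0.7% → $4,476,000 × 0.7% × 1/12 = $2,611.0000
Total = $28,348.0000

$28,348.00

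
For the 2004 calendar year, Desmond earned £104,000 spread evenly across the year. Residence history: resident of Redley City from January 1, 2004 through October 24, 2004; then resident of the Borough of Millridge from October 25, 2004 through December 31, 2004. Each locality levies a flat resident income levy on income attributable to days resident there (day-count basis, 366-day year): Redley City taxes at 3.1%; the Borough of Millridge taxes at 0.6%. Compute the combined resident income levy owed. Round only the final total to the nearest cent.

£2,740.94

Redley City, January 1 – October 24, 2004: 298 days → £104,000 × 3.1% × 298/366 = £2,625.0055
The Borough of Millridge, October 25 – December 31, 2004: 68 days → £104,000 × 0.6% × 68/366 = £115.9344
Total = £2,740.9399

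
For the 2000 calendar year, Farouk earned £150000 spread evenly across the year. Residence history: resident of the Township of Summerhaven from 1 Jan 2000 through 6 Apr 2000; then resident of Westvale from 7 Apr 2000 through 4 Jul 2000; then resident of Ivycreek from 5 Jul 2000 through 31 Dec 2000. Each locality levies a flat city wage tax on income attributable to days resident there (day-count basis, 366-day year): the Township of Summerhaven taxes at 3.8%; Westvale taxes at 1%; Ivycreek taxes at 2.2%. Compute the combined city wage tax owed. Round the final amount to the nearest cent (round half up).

£3498.36

The Township of Summerhaven, 1 Jan – 6 Apr 2000: 97 days → £150000 × 3.8% × 97/366 = £1510.6557
Westvale, 7 Apr – 4 Jul 2000: 89 days → £150000 × 1% × 89/366 = £364.7541
Ivycreek, 5 Jul – 31 Dec 2000: 180 days → £150000 × 2.2% × 180/366 = £1622.9508
Total = £3498.3607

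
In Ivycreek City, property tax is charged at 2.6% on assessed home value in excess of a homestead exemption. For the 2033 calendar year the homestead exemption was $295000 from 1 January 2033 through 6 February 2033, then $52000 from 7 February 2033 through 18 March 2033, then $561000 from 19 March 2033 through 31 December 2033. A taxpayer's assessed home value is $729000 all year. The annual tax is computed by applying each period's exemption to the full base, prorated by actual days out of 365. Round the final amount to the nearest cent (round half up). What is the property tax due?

1 January – 6 February 2033: 37 days, exemption $295000 → ($729000 − $295000) × 2.6% × 37/365 = $1143.8575
7 February – 18 March 2033: 40 days, exemption $52000 → ($729000 − $52000) × 2.6% × 40/365 = $1928.9863
19 March – 31 December 2033: 288 days, exemption $561000 → ($729000 − $561000) × 2.6% × 288/365 = $3446.5315
Total = $6519.3753

$6519.38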